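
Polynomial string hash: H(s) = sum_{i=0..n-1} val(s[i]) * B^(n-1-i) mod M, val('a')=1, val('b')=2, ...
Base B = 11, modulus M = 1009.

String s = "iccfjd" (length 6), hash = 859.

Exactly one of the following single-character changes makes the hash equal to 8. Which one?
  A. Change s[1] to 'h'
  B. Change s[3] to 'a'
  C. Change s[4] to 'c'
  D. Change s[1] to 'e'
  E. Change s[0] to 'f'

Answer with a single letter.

Option A: s[1]='c'->'h', delta=(8-3)*11^4 mod 1009 = 557, hash=859+557 mod 1009 = 407
Option B: s[3]='f'->'a', delta=(1-6)*11^2 mod 1009 = 404, hash=859+404 mod 1009 = 254
Option C: s[4]='j'->'c', delta=(3-10)*11^1 mod 1009 = 932, hash=859+932 mod 1009 = 782
Option D: s[1]='c'->'e', delta=(5-3)*11^4 mod 1009 = 21, hash=859+21 mod 1009 = 880
Option E: s[0]='i'->'f', delta=(6-9)*11^5 mod 1009 = 158, hash=859+158 mod 1009 = 8 <-- target

Answer: E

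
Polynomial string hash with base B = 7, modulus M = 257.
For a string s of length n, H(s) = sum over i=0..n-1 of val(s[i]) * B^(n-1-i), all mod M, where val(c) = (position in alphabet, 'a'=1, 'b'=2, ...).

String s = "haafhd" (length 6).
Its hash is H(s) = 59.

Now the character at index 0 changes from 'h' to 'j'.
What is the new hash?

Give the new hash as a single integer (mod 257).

val('h') = 8, val('j') = 10
Position k = 0, exponent = n-1-k = 5
B^5 mod M = 7^5 mod 257 = 102
Delta = (10 - 8) * 102 mod 257 = 204
New hash = (59 + 204) mod 257 = 6

Answer: 6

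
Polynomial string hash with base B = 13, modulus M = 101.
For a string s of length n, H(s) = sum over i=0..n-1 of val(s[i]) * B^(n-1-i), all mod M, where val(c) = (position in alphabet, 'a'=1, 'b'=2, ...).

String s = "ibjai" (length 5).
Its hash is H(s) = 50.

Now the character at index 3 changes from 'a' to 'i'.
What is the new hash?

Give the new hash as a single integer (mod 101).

Answer: 53

Derivation:
val('a') = 1, val('i') = 9
Position k = 3, exponent = n-1-k = 1
B^1 mod M = 13^1 mod 101 = 13
Delta = (9 - 1) * 13 mod 101 = 3
New hash = (50 + 3) mod 101 = 53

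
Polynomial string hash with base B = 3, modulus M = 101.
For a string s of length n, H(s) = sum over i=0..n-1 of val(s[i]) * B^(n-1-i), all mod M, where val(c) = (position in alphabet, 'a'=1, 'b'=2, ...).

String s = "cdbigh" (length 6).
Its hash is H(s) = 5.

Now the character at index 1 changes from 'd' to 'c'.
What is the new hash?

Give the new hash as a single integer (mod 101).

val('d') = 4, val('c') = 3
Position k = 1, exponent = n-1-k = 4
B^4 mod M = 3^4 mod 101 = 81
Delta = (3 - 4) * 81 mod 101 = 20
New hash = (5 + 20) mod 101 = 25

Answer: 25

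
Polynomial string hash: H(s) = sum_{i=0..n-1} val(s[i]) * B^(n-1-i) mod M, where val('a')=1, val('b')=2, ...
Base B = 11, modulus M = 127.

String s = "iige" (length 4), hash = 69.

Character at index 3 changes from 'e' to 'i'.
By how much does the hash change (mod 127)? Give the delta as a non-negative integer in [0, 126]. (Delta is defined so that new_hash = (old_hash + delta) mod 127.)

Answer: 4

Derivation:
Delta formula: (val(new) - val(old)) * B^(n-1-k) mod M
  val('i') - val('e') = 9 - 5 = 4
  B^(n-1-k) = 11^0 mod 127 = 1
  Delta = 4 * 1 mod 127 = 4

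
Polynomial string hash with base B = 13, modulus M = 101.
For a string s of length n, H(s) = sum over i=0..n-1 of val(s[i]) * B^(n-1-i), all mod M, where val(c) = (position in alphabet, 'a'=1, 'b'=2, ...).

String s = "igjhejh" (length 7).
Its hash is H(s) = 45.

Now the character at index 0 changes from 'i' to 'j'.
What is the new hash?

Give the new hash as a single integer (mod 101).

Answer: 64

Derivation:
val('i') = 9, val('j') = 10
Position k = 0, exponent = n-1-k = 6
B^6 mod M = 13^6 mod 101 = 19
Delta = (10 - 9) * 19 mod 101 = 19
New hash = (45 + 19) mod 101 = 64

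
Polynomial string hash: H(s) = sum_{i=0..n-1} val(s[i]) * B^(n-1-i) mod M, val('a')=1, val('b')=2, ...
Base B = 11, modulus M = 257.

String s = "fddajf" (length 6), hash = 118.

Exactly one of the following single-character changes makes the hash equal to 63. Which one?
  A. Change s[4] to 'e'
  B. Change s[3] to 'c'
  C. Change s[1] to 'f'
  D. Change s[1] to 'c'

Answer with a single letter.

Answer: A

Derivation:
Option A: s[4]='j'->'e', delta=(5-10)*11^1 mod 257 = 202, hash=118+202 mod 257 = 63 <-- target
Option B: s[3]='a'->'c', delta=(3-1)*11^2 mod 257 = 242, hash=118+242 mod 257 = 103
Option C: s[1]='d'->'f', delta=(6-4)*11^4 mod 257 = 241, hash=118+241 mod 257 = 102
Option D: s[1]='d'->'c', delta=(3-4)*11^4 mod 257 = 8, hash=118+8 mod 257 = 126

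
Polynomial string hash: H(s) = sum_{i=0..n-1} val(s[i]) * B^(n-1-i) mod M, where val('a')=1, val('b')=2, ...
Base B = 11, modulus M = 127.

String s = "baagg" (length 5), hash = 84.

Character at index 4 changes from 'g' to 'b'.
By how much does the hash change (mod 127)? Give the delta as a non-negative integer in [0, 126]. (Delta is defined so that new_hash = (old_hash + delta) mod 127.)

Delta formula: (val(new) - val(old)) * B^(n-1-k) mod M
  val('b') - val('g') = 2 - 7 = -5
  B^(n-1-k) = 11^0 mod 127 = 1
  Delta = -5 * 1 mod 127 = 122

Answer: 122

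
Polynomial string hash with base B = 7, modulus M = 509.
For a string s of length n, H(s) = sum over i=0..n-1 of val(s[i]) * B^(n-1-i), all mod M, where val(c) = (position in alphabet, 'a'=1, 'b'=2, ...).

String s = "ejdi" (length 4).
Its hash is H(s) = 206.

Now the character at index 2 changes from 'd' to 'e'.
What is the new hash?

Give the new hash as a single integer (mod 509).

Answer: 213

Derivation:
val('d') = 4, val('e') = 5
Position k = 2, exponent = n-1-k = 1
B^1 mod M = 7^1 mod 509 = 7
Delta = (5 - 4) * 7 mod 509 = 7
New hash = (206 + 7) mod 509 = 213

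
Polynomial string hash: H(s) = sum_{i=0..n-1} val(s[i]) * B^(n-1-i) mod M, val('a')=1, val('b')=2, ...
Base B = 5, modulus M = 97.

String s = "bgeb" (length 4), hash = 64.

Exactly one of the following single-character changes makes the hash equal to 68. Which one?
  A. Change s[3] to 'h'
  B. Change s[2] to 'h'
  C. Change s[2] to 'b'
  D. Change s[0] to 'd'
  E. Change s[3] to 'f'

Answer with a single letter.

Answer: E

Derivation:
Option A: s[3]='b'->'h', delta=(8-2)*5^0 mod 97 = 6, hash=64+6 mod 97 = 70
Option B: s[2]='e'->'h', delta=(8-5)*5^1 mod 97 = 15, hash=64+15 mod 97 = 79
Option C: s[2]='e'->'b', delta=(2-5)*5^1 mod 97 = 82, hash=64+82 mod 97 = 49
Option D: s[0]='b'->'d', delta=(4-2)*5^3 mod 97 = 56, hash=64+56 mod 97 = 23
Option E: s[3]='b'->'f', delta=(6-2)*5^0 mod 97 = 4, hash=64+4 mod 97 = 68 <-- target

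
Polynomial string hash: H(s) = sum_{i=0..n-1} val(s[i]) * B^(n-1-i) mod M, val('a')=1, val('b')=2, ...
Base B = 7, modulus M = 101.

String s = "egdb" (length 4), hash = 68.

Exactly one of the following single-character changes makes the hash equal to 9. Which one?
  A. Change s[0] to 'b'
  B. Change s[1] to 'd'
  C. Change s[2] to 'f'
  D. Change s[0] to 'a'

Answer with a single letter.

Answer: D

Derivation:
Option A: s[0]='e'->'b', delta=(2-5)*7^3 mod 101 = 82, hash=68+82 mod 101 = 49
Option B: s[1]='g'->'d', delta=(4-7)*7^2 mod 101 = 55, hash=68+55 mod 101 = 22
Option C: s[2]='d'->'f', delta=(6-4)*7^1 mod 101 = 14, hash=68+14 mod 101 = 82
Option D: s[0]='e'->'a', delta=(1-5)*7^3 mod 101 = 42, hash=68+42 mod 101 = 9 <-- target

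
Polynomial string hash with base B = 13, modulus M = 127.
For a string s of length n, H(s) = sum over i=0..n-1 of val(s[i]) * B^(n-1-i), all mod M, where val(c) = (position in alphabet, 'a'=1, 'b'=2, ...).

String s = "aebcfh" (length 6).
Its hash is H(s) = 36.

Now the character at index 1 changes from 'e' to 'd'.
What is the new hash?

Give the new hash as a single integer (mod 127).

val('e') = 5, val('d') = 4
Position k = 1, exponent = n-1-k = 4
B^4 mod M = 13^4 mod 127 = 113
Delta = (4 - 5) * 113 mod 127 = 14
New hash = (36 + 14) mod 127 = 50

Answer: 50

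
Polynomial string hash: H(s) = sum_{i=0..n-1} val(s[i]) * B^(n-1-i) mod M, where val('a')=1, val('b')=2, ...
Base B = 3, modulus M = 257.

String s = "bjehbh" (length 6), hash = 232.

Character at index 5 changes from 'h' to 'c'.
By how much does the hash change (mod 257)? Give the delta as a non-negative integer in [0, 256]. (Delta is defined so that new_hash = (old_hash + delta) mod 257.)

Answer: 252

Derivation:
Delta formula: (val(new) - val(old)) * B^(n-1-k) mod M
  val('c') - val('h') = 3 - 8 = -5
  B^(n-1-k) = 3^0 mod 257 = 1
  Delta = -5 * 1 mod 257 = 252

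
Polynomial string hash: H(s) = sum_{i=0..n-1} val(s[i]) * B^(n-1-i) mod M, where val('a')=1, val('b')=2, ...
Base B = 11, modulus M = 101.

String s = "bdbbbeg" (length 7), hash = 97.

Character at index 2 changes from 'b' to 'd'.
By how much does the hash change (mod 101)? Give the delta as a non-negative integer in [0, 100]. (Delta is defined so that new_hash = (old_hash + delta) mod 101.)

Delta formula: (val(new) - val(old)) * B^(n-1-k) mod M
  val('d') - val('b') = 4 - 2 = 2
  B^(n-1-k) = 11^4 mod 101 = 97
  Delta = 2 * 97 mod 101 = 93

Answer: 93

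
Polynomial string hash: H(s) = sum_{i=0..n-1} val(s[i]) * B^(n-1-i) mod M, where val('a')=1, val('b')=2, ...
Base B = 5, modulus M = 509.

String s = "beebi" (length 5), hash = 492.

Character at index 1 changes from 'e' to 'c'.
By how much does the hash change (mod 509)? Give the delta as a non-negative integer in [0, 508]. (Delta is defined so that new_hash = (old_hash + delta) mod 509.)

Answer: 259

Derivation:
Delta formula: (val(new) - val(old)) * B^(n-1-k) mod M
  val('c') - val('e') = 3 - 5 = -2
  B^(n-1-k) = 5^3 mod 509 = 125
  Delta = -2 * 125 mod 509 = 259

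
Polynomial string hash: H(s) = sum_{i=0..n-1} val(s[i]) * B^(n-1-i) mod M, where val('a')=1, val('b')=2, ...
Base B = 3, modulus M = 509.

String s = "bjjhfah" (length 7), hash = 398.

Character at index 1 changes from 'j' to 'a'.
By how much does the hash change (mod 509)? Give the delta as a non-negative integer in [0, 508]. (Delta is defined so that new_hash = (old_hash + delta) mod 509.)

Answer: 358

Derivation:
Delta formula: (val(new) - val(old)) * B^(n-1-k) mod M
  val('a') - val('j') = 1 - 10 = -9
  B^(n-1-k) = 3^5 mod 509 = 243
  Delta = -9 * 243 mod 509 = 358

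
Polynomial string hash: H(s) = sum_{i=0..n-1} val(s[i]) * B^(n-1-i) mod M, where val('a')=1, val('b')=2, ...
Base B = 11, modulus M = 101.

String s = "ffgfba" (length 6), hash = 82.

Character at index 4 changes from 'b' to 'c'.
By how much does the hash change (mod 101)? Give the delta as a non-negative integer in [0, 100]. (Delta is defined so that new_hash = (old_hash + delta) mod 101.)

Delta formula: (val(new) - val(old)) * B^(n-1-k) mod M
  val('c') - val('b') = 3 - 2 = 1
  B^(n-1-k) = 11^1 mod 101 = 11
  Delta = 1 * 11 mod 101 = 11

Answer: 11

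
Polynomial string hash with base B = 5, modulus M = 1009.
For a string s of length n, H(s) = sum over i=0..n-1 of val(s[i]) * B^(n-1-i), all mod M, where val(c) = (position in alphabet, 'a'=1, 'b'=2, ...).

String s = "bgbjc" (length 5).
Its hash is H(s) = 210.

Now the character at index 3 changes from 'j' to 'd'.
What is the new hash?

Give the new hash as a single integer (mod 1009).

Answer: 180

Derivation:
val('j') = 10, val('d') = 4
Position k = 3, exponent = n-1-k = 1
B^1 mod M = 5^1 mod 1009 = 5
Delta = (4 - 10) * 5 mod 1009 = 979
New hash = (210 + 979) mod 1009 = 180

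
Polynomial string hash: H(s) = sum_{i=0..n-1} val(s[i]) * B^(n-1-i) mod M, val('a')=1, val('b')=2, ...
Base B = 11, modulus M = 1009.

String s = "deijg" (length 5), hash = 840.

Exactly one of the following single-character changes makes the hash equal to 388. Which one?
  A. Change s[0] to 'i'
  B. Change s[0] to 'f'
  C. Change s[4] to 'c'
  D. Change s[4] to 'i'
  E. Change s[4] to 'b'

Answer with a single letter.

Option A: s[0]='d'->'i', delta=(9-4)*11^4 mod 1009 = 557, hash=840+557 mod 1009 = 388 <-- target
Option B: s[0]='d'->'f', delta=(6-4)*11^4 mod 1009 = 21, hash=840+21 mod 1009 = 861
Option C: s[4]='g'->'c', delta=(3-7)*11^0 mod 1009 = 1005, hash=840+1005 mod 1009 = 836
Option D: s[4]='g'->'i', delta=(9-7)*11^0 mod 1009 = 2, hash=840+2 mod 1009 = 842
Option E: s[4]='g'->'b', delta=(2-7)*11^0 mod 1009 = 1004, hash=840+1004 mod 1009 = 835

Answer: A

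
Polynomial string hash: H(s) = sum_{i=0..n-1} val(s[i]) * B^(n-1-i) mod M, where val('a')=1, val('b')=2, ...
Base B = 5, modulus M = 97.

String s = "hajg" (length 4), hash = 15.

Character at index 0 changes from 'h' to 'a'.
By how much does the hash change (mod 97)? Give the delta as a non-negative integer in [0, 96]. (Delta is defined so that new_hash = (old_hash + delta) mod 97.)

Delta formula: (val(new) - val(old)) * B^(n-1-k) mod M
  val('a') - val('h') = 1 - 8 = -7
  B^(n-1-k) = 5^3 mod 97 = 28
  Delta = -7 * 28 mod 97 = 95

Answer: 95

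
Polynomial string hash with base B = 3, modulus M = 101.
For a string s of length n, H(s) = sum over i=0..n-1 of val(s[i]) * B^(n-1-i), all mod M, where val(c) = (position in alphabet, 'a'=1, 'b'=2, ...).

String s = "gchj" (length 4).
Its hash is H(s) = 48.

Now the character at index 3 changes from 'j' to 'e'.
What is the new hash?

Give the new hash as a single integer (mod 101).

Answer: 43

Derivation:
val('j') = 10, val('e') = 5
Position k = 3, exponent = n-1-k = 0
B^0 mod M = 3^0 mod 101 = 1
Delta = (5 - 10) * 1 mod 101 = 96
New hash = (48 + 96) mod 101 = 43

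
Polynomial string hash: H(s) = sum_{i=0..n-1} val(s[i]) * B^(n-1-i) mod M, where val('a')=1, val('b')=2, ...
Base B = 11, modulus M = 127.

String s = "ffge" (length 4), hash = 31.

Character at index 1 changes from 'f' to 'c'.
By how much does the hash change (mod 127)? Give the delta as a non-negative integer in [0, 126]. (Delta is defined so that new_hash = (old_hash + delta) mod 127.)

Delta formula: (val(new) - val(old)) * B^(n-1-k) mod M
  val('c') - val('f') = 3 - 6 = -3
  B^(n-1-k) = 11^2 mod 127 = 121
  Delta = -3 * 121 mod 127 = 18

Answer: 18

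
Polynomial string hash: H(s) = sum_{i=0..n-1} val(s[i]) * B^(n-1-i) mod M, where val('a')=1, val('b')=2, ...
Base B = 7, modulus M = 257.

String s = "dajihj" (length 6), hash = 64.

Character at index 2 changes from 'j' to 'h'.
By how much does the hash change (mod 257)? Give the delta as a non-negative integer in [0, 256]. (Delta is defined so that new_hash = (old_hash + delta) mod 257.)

Answer: 85

Derivation:
Delta formula: (val(new) - val(old)) * B^(n-1-k) mod M
  val('h') - val('j') = 8 - 10 = -2
  B^(n-1-k) = 7^3 mod 257 = 86
  Delta = -2 * 86 mod 257 = 85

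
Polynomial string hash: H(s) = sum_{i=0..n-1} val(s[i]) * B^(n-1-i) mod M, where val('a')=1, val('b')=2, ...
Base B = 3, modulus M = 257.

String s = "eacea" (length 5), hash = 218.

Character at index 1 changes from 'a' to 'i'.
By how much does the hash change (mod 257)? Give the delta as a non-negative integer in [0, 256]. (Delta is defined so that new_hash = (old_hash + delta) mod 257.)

Answer: 216

Derivation:
Delta formula: (val(new) - val(old)) * B^(n-1-k) mod M
  val('i') - val('a') = 9 - 1 = 8
  B^(n-1-k) = 3^3 mod 257 = 27
  Delta = 8 * 27 mod 257 = 216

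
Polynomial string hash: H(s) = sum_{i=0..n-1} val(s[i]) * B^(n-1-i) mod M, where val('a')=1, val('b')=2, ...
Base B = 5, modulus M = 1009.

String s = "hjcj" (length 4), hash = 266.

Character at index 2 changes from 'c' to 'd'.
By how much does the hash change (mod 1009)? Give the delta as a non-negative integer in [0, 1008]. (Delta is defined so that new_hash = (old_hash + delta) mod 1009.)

Answer: 5

Derivation:
Delta formula: (val(new) - val(old)) * B^(n-1-k) mod M
  val('d') - val('c') = 4 - 3 = 1
  B^(n-1-k) = 5^1 mod 1009 = 5
  Delta = 1 * 5 mod 1009 = 5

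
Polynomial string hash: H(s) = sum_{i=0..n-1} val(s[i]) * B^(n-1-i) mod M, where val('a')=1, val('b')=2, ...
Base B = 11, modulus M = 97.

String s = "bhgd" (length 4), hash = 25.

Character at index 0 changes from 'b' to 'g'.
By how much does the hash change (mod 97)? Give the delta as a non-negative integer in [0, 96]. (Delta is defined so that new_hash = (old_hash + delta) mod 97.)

Delta formula: (val(new) - val(old)) * B^(n-1-k) mod M
  val('g') - val('b') = 7 - 2 = 5
  B^(n-1-k) = 11^3 mod 97 = 70
  Delta = 5 * 70 mod 97 = 59

Answer: 59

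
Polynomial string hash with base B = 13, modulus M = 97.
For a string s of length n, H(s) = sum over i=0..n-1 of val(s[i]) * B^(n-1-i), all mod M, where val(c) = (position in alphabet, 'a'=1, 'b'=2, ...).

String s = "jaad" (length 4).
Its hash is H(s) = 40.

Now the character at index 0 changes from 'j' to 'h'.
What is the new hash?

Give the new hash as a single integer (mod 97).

val('j') = 10, val('h') = 8
Position k = 0, exponent = n-1-k = 3
B^3 mod M = 13^3 mod 97 = 63
Delta = (8 - 10) * 63 mod 97 = 68
New hash = (40 + 68) mod 97 = 11

Answer: 11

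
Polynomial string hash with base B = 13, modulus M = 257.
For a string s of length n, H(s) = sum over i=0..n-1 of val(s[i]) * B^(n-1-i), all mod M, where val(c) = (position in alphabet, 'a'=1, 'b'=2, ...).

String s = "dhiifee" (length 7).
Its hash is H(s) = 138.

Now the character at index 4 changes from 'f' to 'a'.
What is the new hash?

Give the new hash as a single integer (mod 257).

val('f') = 6, val('a') = 1
Position k = 4, exponent = n-1-k = 2
B^2 mod M = 13^2 mod 257 = 169
Delta = (1 - 6) * 169 mod 257 = 183
New hash = (138 + 183) mod 257 = 64

Answer: 64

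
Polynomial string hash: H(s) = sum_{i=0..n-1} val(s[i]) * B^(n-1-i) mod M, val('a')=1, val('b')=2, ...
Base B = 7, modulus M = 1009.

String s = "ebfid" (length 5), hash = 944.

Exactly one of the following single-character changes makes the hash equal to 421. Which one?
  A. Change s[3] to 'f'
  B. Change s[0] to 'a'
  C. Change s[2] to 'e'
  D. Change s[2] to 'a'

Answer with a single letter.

Answer: B

Derivation:
Option A: s[3]='i'->'f', delta=(6-9)*7^1 mod 1009 = 988, hash=944+988 mod 1009 = 923
Option B: s[0]='e'->'a', delta=(1-5)*7^4 mod 1009 = 486, hash=944+486 mod 1009 = 421 <-- target
Option C: s[2]='f'->'e', delta=(5-6)*7^2 mod 1009 = 960, hash=944+960 mod 1009 = 895
Option D: s[2]='f'->'a', delta=(1-6)*7^2 mod 1009 = 764, hash=944+764 mod 1009 = 699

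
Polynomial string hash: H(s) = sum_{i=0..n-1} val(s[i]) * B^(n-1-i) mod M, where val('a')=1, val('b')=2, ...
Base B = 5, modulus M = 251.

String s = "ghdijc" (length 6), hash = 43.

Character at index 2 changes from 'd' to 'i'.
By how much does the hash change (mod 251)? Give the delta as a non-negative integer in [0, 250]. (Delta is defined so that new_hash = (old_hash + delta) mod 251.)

Answer: 123

Derivation:
Delta formula: (val(new) - val(old)) * B^(n-1-k) mod M
  val('i') - val('d') = 9 - 4 = 5
  B^(n-1-k) = 5^3 mod 251 = 125
  Delta = 5 * 125 mod 251 = 123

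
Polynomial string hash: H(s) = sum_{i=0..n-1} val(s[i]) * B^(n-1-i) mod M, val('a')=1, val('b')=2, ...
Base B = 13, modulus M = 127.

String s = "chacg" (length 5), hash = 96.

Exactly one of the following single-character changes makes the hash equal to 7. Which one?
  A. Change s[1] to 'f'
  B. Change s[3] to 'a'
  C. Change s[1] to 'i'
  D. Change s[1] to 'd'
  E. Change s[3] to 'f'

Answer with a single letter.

Answer: C

Derivation:
Option A: s[1]='h'->'f', delta=(6-8)*13^3 mod 127 = 51, hash=96+51 mod 127 = 20
Option B: s[3]='c'->'a', delta=(1-3)*13^1 mod 127 = 101, hash=96+101 mod 127 = 70
Option C: s[1]='h'->'i', delta=(9-8)*13^3 mod 127 = 38, hash=96+38 mod 127 = 7 <-- target
Option D: s[1]='h'->'d', delta=(4-8)*13^3 mod 127 = 102, hash=96+102 mod 127 = 71
Option E: s[3]='c'->'f', delta=(6-3)*13^1 mod 127 = 39, hash=96+39 mod 127 = 8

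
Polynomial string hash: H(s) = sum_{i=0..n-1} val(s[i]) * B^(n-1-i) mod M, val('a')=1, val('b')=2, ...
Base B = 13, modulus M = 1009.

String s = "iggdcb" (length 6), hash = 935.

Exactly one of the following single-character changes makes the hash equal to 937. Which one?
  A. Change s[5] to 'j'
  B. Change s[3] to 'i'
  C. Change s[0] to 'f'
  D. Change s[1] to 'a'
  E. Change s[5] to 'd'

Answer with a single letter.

Answer: E

Derivation:
Option A: s[5]='b'->'j', delta=(10-2)*13^0 mod 1009 = 8, hash=935+8 mod 1009 = 943
Option B: s[3]='d'->'i', delta=(9-4)*13^2 mod 1009 = 845, hash=935+845 mod 1009 = 771
Option C: s[0]='i'->'f', delta=(6-9)*13^5 mod 1009 = 57, hash=935+57 mod 1009 = 992
Option D: s[1]='g'->'a', delta=(1-7)*13^4 mod 1009 = 164, hash=935+164 mod 1009 = 90
Option E: s[5]='b'->'d', delta=(4-2)*13^0 mod 1009 = 2, hash=935+2 mod 1009 = 937 <-- target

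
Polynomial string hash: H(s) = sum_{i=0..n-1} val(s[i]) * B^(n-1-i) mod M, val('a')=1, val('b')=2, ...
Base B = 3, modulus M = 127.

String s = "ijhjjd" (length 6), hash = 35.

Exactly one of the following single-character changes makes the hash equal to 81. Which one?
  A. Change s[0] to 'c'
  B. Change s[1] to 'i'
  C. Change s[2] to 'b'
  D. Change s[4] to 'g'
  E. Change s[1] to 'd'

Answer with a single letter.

Option A: s[0]='i'->'c', delta=(3-9)*3^5 mod 127 = 66, hash=35+66 mod 127 = 101
Option B: s[1]='j'->'i', delta=(9-10)*3^4 mod 127 = 46, hash=35+46 mod 127 = 81 <-- target
Option C: s[2]='h'->'b', delta=(2-8)*3^3 mod 127 = 92, hash=35+92 mod 127 = 0
Option D: s[4]='j'->'g', delta=(7-10)*3^1 mod 127 = 118, hash=35+118 mod 127 = 26
Option E: s[1]='j'->'d', delta=(4-10)*3^4 mod 127 = 22, hash=35+22 mod 127 = 57

Answer: B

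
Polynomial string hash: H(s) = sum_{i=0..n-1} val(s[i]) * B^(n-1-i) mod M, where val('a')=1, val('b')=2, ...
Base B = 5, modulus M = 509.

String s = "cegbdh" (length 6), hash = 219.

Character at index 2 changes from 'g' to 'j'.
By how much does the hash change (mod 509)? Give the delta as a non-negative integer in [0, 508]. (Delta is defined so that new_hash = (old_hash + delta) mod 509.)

Answer: 375

Derivation:
Delta formula: (val(new) - val(old)) * B^(n-1-k) mod M
  val('j') - val('g') = 10 - 7 = 3
  B^(n-1-k) = 5^3 mod 509 = 125
  Delta = 3 * 125 mod 509 = 375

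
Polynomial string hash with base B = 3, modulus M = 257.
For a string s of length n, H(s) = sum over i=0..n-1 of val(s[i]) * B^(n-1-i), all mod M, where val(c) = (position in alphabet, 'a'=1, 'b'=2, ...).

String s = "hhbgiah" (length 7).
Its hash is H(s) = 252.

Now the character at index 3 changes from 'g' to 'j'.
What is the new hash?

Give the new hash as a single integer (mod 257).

Answer: 76

Derivation:
val('g') = 7, val('j') = 10
Position k = 3, exponent = n-1-k = 3
B^3 mod M = 3^3 mod 257 = 27
Delta = (10 - 7) * 27 mod 257 = 81
New hash = (252 + 81) mod 257 = 76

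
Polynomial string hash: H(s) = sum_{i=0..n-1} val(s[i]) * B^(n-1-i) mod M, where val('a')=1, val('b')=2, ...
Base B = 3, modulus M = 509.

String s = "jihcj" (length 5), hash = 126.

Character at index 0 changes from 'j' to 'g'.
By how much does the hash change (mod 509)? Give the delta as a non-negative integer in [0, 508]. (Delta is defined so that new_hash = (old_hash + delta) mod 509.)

Delta formula: (val(new) - val(old)) * B^(n-1-k) mod M
  val('g') - val('j') = 7 - 10 = -3
  B^(n-1-k) = 3^4 mod 509 = 81
  Delta = -3 * 81 mod 509 = 266

Answer: 266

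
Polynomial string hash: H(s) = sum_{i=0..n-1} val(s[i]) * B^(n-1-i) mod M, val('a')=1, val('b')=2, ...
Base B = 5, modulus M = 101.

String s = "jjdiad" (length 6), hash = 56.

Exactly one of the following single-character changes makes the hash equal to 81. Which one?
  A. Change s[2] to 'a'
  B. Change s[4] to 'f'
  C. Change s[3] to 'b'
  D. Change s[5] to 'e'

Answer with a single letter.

Answer: B

Derivation:
Option A: s[2]='d'->'a', delta=(1-4)*5^3 mod 101 = 29, hash=56+29 mod 101 = 85
Option B: s[4]='a'->'f', delta=(6-1)*5^1 mod 101 = 25, hash=56+25 mod 101 = 81 <-- target
Option C: s[3]='i'->'b', delta=(2-9)*5^2 mod 101 = 27, hash=56+27 mod 101 = 83
Option D: s[5]='d'->'e', delta=(5-4)*5^0 mod 101 = 1, hash=56+1 mod 101 = 57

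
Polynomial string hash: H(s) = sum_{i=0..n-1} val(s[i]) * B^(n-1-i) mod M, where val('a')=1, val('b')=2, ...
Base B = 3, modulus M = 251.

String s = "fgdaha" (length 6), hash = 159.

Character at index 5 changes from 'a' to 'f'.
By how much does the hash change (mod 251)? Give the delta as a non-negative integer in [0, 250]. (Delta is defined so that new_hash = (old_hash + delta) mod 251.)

Answer: 5

Derivation:
Delta formula: (val(new) - val(old)) * B^(n-1-k) mod M
  val('f') - val('a') = 6 - 1 = 5
  B^(n-1-k) = 3^0 mod 251 = 1
  Delta = 5 * 1 mod 251 = 5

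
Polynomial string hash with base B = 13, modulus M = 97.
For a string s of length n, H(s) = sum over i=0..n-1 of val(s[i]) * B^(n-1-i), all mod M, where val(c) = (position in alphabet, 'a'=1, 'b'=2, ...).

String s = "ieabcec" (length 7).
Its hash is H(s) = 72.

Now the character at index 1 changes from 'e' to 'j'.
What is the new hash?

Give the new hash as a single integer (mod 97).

val('e') = 5, val('j') = 10
Position k = 1, exponent = n-1-k = 5
B^5 mod M = 13^5 mod 97 = 74
Delta = (10 - 5) * 74 mod 97 = 79
New hash = (72 + 79) mod 97 = 54

Answer: 54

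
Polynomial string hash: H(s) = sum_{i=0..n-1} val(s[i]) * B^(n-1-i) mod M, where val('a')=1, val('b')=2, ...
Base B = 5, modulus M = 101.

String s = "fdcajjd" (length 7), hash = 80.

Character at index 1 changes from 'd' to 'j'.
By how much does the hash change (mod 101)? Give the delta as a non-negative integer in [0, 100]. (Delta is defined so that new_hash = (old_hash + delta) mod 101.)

Delta formula: (val(new) - val(old)) * B^(n-1-k) mod M
  val('j') - val('d') = 10 - 4 = 6
  B^(n-1-k) = 5^5 mod 101 = 95
  Delta = 6 * 95 mod 101 = 65

Answer: 65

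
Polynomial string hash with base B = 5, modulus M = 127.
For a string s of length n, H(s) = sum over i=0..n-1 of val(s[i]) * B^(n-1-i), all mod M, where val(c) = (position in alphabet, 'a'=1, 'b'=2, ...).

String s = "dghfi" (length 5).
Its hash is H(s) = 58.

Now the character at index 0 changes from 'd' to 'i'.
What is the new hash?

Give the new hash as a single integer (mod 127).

Answer: 8

Derivation:
val('d') = 4, val('i') = 9
Position k = 0, exponent = n-1-k = 4
B^4 mod M = 5^4 mod 127 = 117
Delta = (9 - 4) * 117 mod 127 = 77
New hash = (58 + 77) mod 127 = 8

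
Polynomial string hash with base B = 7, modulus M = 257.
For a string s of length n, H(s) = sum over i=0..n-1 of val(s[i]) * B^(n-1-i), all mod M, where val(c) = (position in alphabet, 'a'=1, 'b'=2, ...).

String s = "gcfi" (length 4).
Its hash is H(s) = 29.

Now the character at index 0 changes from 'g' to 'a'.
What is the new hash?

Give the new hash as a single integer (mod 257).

val('g') = 7, val('a') = 1
Position k = 0, exponent = n-1-k = 3
B^3 mod M = 7^3 mod 257 = 86
Delta = (1 - 7) * 86 mod 257 = 255
New hash = (29 + 255) mod 257 = 27

Answer: 27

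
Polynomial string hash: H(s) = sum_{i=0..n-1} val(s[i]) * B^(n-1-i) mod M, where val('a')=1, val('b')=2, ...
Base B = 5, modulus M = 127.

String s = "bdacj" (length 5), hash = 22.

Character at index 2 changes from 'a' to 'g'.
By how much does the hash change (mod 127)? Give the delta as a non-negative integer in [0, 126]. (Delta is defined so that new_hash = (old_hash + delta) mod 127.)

Answer: 23

Derivation:
Delta formula: (val(new) - val(old)) * B^(n-1-k) mod M
  val('g') - val('a') = 7 - 1 = 6
  B^(n-1-k) = 5^2 mod 127 = 25
  Delta = 6 * 25 mod 127 = 23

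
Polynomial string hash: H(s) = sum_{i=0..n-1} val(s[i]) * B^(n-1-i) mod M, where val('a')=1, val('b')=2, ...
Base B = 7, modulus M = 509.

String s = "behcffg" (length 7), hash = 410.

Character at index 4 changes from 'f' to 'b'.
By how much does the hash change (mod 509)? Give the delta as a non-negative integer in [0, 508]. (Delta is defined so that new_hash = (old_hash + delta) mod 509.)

Delta formula: (val(new) - val(old)) * B^(n-1-k) mod M
  val('b') - val('f') = 2 - 6 = -4
  B^(n-1-k) = 7^2 mod 509 = 49
  Delta = -4 * 49 mod 509 = 313

Answer: 313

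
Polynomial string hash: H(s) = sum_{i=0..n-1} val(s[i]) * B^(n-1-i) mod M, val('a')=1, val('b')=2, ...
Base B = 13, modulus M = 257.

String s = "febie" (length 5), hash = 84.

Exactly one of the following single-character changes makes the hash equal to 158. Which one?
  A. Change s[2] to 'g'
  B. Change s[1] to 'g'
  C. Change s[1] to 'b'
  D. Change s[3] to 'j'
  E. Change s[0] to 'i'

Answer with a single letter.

Option A: s[2]='b'->'g', delta=(7-2)*13^2 mod 257 = 74, hash=84+74 mod 257 = 158 <-- target
Option B: s[1]='e'->'g', delta=(7-5)*13^3 mod 257 = 25, hash=84+25 mod 257 = 109
Option C: s[1]='e'->'b', delta=(2-5)*13^3 mod 257 = 91, hash=84+91 mod 257 = 175
Option D: s[3]='i'->'j', delta=(10-9)*13^1 mod 257 = 13, hash=84+13 mod 257 = 97
Option E: s[0]='f'->'i', delta=(9-6)*13^4 mod 257 = 102, hash=84+102 mod 257 = 186

Answer: A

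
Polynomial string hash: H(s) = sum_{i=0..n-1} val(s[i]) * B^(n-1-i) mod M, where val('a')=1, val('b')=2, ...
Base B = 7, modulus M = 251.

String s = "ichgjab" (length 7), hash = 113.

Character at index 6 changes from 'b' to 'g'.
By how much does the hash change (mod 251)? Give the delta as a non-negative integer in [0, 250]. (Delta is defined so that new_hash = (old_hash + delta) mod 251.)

Delta formula: (val(new) - val(old)) * B^(n-1-k) mod M
  val('g') - val('b') = 7 - 2 = 5
  B^(n-1-k) = 7^0 mod 251 = 1
  Delta = 5 * 1 mod 251 = 5

Answer: 5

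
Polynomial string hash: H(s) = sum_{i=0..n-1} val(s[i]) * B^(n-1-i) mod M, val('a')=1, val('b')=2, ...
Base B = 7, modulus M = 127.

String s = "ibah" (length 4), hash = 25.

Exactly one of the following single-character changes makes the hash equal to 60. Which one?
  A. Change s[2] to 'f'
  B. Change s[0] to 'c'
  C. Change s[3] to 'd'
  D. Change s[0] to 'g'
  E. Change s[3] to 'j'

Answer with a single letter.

Answer: A

Derivation:
Option A: s[2]='a'->'f', delta=(6-1)*7^1 mod 127 = 35, hash=25+35 mod 127 = 60 <-- target
Option B: s[0]='i'->'c', delta=(3-9)*7^3 mod 127 = 101, hash=25+101 mod 127 = 126
Option C: s[3]='h'->'d', delta=(4-8)*7^0 mod 127 = 123, hash=25+123 mod 127 = 21
Option D: s[0]='i'->'g', delta=(7-9)*7^3 mod 127 = 76, hash=25+76 mod 127 = 101
Option E: s[3]='h'->'j', delta=(10-8)*7^0 mod 127 = 2, hash=25+2 mod 127 = 27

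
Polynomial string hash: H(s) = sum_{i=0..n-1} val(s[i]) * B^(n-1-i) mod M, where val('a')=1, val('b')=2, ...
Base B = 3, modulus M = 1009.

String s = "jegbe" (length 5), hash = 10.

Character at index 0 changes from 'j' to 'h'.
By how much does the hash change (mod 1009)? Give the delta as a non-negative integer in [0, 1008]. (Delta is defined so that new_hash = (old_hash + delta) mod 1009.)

Answer: 847

Derivation:
Delta formula: (val(new) - val(old)) * B^(n-1-k) mod M
  val('h') - val('j') = 8 - 10 = -2
  B^(n-1-k) = 3^4 mod 1009 = 81
  Delta = -2 * 81 mod 1009 = 847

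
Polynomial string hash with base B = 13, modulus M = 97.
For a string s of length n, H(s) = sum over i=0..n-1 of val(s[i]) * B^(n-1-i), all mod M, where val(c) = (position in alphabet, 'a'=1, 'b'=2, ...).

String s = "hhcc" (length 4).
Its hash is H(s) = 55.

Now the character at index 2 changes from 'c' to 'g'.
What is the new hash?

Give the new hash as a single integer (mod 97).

Answer: 10

Derivation:
val('c') = 3, val('g') = 7
Position k = 2, exponent = n-1-k = 1
B^1 mod M = 13^1 mod 97 = 13
Delta = (7 - 3) * 13 mod 97 = 52
New hash = (55 + 52) mod 97 = 10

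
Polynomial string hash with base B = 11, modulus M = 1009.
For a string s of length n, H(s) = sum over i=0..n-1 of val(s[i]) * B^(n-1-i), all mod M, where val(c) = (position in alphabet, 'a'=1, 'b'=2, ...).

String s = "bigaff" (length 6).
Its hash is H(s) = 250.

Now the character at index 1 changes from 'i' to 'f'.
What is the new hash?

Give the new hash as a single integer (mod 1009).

val('i') = 9, val('f') = 6
Position k = 1, exponent = n-1-k = 4
B^4 mod M = 11^4 mod 1009 = 515
Delta = (6 - 9) * 515 mod 1009 = 473
New hash = (250 + 473) mod 1009 = 723

Answer: 723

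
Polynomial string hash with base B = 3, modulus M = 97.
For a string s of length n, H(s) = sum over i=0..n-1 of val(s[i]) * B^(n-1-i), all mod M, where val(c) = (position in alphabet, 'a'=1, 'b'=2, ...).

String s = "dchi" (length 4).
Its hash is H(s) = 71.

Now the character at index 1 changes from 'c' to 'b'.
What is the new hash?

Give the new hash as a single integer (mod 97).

Answer: 62

Derivation:
val('c') = 3, val('b') = 2
Position k = 1, exponent = n-1-k = 2
B^2 mod M = 3^2 mod 97 = 9
Delta = (2 - 3) * 9 mod 97 = 88
New hash = (71 + 88) mod 97 = 62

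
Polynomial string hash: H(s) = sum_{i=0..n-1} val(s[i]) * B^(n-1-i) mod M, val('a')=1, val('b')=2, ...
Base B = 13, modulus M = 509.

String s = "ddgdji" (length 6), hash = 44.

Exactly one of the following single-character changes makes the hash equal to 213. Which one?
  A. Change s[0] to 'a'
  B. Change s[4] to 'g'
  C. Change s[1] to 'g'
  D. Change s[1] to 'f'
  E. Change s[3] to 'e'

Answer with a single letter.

Answer: E

Derivation:
Option A: s[0]='d'->'a', delta=(1-4)*13^5 mod 509 = 322, hash=44+322 mod 509 = 366
Option B: s[4]='j'->'g', delta=(7-10)*13^1 mod 509 = 470, hash=44+470 mod 509 = 5
Option C: s[1]='d'->'g', delta=(7-4)*13^4 mod 509 = 171, hash=44+171 mod 509 = 215
Option D: s[1]='d'->'f', delta=(6-4)*13^4 mod 509 = 114, hash=44+114 mod 509 = 158
Option E: s[3]='d'->'e', delta=(5-4)*13^2 mod 509 = 169, hash=44+169 mod 509 = 213 <-- target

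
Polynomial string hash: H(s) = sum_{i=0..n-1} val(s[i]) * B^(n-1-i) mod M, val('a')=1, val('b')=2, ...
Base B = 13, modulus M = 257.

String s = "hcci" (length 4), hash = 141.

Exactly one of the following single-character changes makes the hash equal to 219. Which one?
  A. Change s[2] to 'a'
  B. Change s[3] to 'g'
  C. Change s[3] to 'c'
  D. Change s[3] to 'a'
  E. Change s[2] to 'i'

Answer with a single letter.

Option A: s[2]='c'->'a', delta=(1-3)*13^1 mod 257 = 231, hash=141+231 mod 257 = 115
Option B: s[3]='i'->'g', delta=(7-9)*13^0 mod 257 = 255, hash=141+255 mod 257 = 139
Option C: s[3]='i'->'c', delta=(3-9)*13^0 mod 257 = 251, hash=141+251 mod 257 = 135
Option D: s[3]='i'->'a', delta=(1-9)*13^0 mod 257 = 249, hash=141+249 mod 257 = 133
Option E: s[2]='c'->'i', delta=(9-3)*13^1 mod 257 = 78, hash=141+78 mod 257 = 219 <-- target

Answer: E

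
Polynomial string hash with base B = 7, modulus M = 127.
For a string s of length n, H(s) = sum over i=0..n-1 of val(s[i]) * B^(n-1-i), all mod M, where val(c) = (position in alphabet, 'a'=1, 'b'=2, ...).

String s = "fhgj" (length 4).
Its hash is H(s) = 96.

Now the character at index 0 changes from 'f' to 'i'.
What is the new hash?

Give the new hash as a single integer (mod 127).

val('f') = 6, val('i') = 9
Position k = 0, exponent = n-1-k = 3
B^3 mod M = 7^3 mod 127 = 89
Delta = (9 - 6) * 89 mod 127 = 13
New hash = (96 + 13) mod 127 = 109

Answer: 109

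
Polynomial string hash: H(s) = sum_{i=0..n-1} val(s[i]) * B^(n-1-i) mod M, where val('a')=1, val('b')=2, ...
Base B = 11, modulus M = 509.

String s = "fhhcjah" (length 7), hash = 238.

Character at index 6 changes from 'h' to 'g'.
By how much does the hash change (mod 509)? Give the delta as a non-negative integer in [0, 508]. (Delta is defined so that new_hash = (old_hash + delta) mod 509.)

Delta formula: (val(new) - val(old)) * B^(n-1-k) mod M
  val('g') - val('h') = 7 - 8 = -1
  B^(n-1-k) = 11^0 mod 509 = 1
  Delta = -1 * 1 mod 509 = 508

Answer: 508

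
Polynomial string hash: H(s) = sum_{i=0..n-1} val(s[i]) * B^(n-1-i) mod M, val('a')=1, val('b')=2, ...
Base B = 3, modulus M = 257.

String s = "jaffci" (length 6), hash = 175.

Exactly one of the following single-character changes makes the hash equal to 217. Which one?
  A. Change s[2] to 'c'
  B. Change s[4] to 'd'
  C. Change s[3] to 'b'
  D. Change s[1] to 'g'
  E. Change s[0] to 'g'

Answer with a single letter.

Answer: E

Derivation:
Option A: s[2]='f'->'c', delta=(3-6)*3^3 mod 257 = 176, hash=175+176 mod 257 = 94
Option B: s[4]='c'->'d', delta=(4-3)*3^1 mod 257 = 3, hash=175+3 mod 257 = 178
Option C: s[3]='f'->'b', delta=(2-6)*3^2 mod 257 = 221, hash=175+221 mod 257 = 139
Option D: s[1]='a'->'g', delta=(7-1)*3^4 mod 257 = 229, hash=175+229 mod 257 = 147
Option E: s[0]='j'->'g', delta=(7-10)*3^5 mod 257 = 42, hash=175+42 mod 257 = 217 <-- target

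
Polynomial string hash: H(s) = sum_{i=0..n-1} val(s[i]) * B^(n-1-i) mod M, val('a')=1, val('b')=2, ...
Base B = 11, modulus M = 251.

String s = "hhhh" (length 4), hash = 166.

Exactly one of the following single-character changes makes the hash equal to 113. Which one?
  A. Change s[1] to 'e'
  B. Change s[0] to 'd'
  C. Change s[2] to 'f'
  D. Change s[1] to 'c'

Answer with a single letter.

Option A: s[1]='h'->'e', delta=(5-8)*11^2 mod 251 = 139, hash=166+139 mod 251 = 54
Option B: s[0]='h'->'d', delta=(4-8)*11^3 mod 251 = 198, hash=166+198 mod 251 = 113 <-- target
Option C: s[2]='h'->'f', delta=(6-8)*11^1 mod 251 = 229, hash=166+229 mod 251 = 144
Option D: s[1]='h'->'c', delta=(3-8)*11^2 mod 251 = 148, hash=166+148 mod 251 = 63

Answer: B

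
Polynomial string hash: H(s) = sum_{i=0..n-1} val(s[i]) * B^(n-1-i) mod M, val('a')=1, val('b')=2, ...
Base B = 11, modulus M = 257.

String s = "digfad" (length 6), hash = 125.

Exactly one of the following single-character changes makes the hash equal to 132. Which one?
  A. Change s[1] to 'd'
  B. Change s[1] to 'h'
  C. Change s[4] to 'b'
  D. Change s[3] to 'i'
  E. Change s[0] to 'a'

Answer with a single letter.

Answer: E

Derivation:
Option A: s[1]='i'->'d', delta=(4-9)*11^4 mod 257 = 40, hash=125+40 mod 257 = 165
Option B: s[1]='i'->'h', delta=(8-9)*11^4 mod 257 = 8, hash=125+8 mod 257 = 133
Option C: s[4]='a'->'b', delta=(2-1)*11^1 mod 257 = 11, hash=125+11 mod 257 = 136
Option D: s[3]='f'->'i', delta=(9-6)*11^2 mod 257 = 106, hash=125+106 mod 257 = 231
Option E: s[0]='d'->'a', delta=(1-4)*11^5 mod 257 = 7, hash=125+7 mod 257 = 132 <-- target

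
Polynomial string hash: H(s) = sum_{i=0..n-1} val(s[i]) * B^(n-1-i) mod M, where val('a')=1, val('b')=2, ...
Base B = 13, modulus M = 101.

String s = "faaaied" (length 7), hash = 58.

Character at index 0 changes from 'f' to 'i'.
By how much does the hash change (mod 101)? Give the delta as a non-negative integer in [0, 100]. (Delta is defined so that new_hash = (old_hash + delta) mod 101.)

Answer: 57

Derivation:
Delta formula: (val(new) - val(old)) * B^(n-1-k) mod M
  val('i') - val('f') = 9 - 6 = 3
  B^(n-1-k) = 13^6 mod 101 = 19
  Delta = 3 * 19 mod 101 = 57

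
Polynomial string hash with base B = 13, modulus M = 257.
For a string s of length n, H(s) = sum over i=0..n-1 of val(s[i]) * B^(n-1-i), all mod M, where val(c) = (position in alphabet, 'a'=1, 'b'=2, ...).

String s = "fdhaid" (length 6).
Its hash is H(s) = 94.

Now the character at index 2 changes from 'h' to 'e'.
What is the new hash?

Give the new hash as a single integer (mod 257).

Answer: 185

Derivation:
val('h') = 8, val('e') = 5
Position k = 2, exponent = n-1-k = 3
B^3 mod M = 13^3 mod 257 = 141
Delta = (5 - 8) * 141 mod 257 = 91
New hash = (94 + 91) mod 257 = 185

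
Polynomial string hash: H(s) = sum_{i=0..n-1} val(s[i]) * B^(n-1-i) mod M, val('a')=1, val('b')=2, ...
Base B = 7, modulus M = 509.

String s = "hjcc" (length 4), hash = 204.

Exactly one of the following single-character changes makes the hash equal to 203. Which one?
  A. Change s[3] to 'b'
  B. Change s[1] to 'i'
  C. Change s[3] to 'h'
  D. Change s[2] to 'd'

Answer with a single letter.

Answer: A

Derivation:
Option A: s[3]='c'->'b', delta=(2-3)*7^0 mod 509 = 508, hash=204+508 mod 509 = 203 <-- target
Option B: s[1]='j'->'i', delta=(9-10)*7^2 mod 509 = 460, hash=204+460 mod 509 = 155
Option C: s[3]='c'->'h', delta=(8-3)*7^0 mod 509 = 5, hash=204+5 mod 509 = 209
Option D: s[2]='c'->'d', delta=(4-3)*7^1 mod 509 = 7, hash=204+7 mod 509 = 211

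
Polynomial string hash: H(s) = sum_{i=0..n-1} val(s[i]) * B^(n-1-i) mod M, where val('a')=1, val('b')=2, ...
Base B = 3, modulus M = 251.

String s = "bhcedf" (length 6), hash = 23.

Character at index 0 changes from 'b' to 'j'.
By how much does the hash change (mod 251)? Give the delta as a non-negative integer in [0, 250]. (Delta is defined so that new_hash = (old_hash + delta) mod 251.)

Answer: 187

Derivation:
Delta formula: (val(new) - val(old)) * B^(n-1-k) mod M
  val('j') - val('b') = 10 - 2 = 8
  B^(n-1-k) = 3^5 mod 251 = 243
  Delta = 8 * 243 mod 251 = 187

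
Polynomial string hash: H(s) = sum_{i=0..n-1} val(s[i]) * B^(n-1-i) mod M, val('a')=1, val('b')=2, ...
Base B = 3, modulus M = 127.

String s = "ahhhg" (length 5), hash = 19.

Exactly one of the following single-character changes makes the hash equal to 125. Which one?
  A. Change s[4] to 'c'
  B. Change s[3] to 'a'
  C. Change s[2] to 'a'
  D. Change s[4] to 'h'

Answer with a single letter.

Option A: s[4]='g'->'c', delta=(3-7)*3^0 mod 127 = 123, hash=19+123 mod 127 = 15
Option B: s[3]='h'->'a', delta=(1-8)*3^1 mod 127 = 106, hash=19+106 mod 127 = 125 <-- target
Option C: s[2]='h'->'a', delta=(1-8)*3^2 mod 127 = 64, hash=19+64 mod 127 = 83
Option D: s[4]='g'->'h', delta=(8-7)*3^0 mod 127 = 1, hash=19+1 mod 127 = 20

Answer: B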